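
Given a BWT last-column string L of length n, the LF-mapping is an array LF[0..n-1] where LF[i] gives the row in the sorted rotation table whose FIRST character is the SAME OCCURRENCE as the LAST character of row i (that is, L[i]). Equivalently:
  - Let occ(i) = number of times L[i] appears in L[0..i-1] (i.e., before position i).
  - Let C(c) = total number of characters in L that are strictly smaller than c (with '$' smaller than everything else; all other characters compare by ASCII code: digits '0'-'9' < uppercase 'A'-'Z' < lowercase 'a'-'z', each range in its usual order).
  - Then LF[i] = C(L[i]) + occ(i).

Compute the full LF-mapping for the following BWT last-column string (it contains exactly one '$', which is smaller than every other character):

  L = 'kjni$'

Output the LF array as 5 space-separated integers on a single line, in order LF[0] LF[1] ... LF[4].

Char counts: '$':1, 'i':1, 'j':1, 'k':1, 'n':1
C (first-col start): C('$')=0, C('i')=1, C('j')=2, C('k')=3, C('n')=4
L[0]='k': occ=0, LF[0]=C('k')+0=3+0=3
L[1]='j': occ=0, LF[1]=C('j')+0=2+0=2
L[2]='n': occ=0, LF[2]=C('n')+0=4+0=4
L[3]='i': occ=0, LF[3]=C('i')+0=1+0=1
L[4]='$': occ=0, LF[4]=C('$')+0=0+0=0

Answer: 3 2 4 1 0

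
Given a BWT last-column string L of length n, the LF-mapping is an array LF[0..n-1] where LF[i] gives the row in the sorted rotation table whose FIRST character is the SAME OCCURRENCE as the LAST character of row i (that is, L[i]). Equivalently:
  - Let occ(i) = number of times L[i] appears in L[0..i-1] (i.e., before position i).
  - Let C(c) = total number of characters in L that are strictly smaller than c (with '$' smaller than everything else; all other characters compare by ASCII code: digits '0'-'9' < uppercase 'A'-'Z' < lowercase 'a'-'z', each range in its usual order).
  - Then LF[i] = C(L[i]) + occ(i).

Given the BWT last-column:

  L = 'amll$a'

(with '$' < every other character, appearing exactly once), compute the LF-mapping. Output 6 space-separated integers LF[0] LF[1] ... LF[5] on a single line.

Char counts: '$':1, 'a':2, 'l':2, 'm':1
C (first-col start): C('$')=0, C('a')=1, C('l')=3, C('m')=5
L[0]='a': occ=0, LF[0]=C('a')+0=1+0=1
L[1]='m': occ=0, LF[1]=C('m')+0=5+0=5
L[2]='l': occ=0, LF[2]=C('l')+0=3+0=3
L[3]='l': occ=1, LF[3]=C('l')+1=3+1=4
L[4]='$': occ=0, LF[4]=C('$')+0=0+0=0
L[5]='a': occ=1, LF[5]=C('a')+1=1+1=2

Answer: 1 5 3 4 0 2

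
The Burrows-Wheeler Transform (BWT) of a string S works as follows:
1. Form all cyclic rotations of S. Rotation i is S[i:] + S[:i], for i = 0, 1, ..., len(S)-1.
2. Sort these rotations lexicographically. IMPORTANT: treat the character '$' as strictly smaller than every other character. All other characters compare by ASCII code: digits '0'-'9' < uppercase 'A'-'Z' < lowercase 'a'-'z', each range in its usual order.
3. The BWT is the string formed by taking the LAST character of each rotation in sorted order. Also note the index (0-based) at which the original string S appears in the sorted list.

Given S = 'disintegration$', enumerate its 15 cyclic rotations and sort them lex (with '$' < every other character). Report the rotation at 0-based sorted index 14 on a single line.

All 15 rotations (rotation i = S[i:]+S[:i]):
  rot[0] = disintegration$
  rot[1] = isintegration$d
  rot[2] = sintegration$di
  rot[3] = integration$dis
  rot[4] = ntegration$disi
  rot[5] = tegration$disin
  rot[6] = egration$disint
  rot[7] = gration$disinte
  rot[8] = ration$disinteg
  rot[9] = ation$disintegr
  rot[10] = tion$disintegra
  rot[11] = ion$disintegrat
  rot[12] = on$disintegrati
  rot[13] = n$disintegratio
  rot[14] = $disintegration
Sorted (with $ < everything):
  sorted[0] = $disintegration
  sorted[1] = ation$disintegr
  sorted[2] = disintegration$
  sorted[3] = egration$disint
  sorted[4] = gration$disinte
  sorted[5] = integration$dis
  sorted[6] = ion$disintegrat
  sorted[7] = isintegration$d
  sorted[8] = n$disintegratio
  sorted[9] = ntegration$disi
  sorted[10] = on$disintegrati
  sorted[11] = ration$disinteg
  sorted[12] = sintegration$di
  sorted[13] = tegration$disin
  sorted[14] = tion$disintegra
sorted[14] = tion$disintegra

Answer: tion$disintegra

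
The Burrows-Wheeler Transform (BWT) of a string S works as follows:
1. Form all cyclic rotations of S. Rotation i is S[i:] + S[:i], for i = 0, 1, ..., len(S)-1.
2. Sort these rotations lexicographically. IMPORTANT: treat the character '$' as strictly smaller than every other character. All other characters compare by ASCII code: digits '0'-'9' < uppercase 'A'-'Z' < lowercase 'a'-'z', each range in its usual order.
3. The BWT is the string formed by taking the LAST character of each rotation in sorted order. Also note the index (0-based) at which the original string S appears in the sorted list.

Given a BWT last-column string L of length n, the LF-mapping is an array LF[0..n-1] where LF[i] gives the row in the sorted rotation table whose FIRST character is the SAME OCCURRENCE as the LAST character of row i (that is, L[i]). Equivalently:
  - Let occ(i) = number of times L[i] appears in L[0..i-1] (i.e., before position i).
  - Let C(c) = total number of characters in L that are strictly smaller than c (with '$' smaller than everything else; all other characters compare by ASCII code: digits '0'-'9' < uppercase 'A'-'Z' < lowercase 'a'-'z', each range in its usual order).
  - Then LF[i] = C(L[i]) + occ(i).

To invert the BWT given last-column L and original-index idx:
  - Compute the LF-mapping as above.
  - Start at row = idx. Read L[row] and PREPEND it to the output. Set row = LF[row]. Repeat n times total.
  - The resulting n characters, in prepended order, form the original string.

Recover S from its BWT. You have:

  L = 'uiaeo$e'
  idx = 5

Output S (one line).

LF mapping: 6 4 1 2 5 0 3
Walk LF starting at row 5, prepending L[row]:
  step 1: row=5, L[5]='$', prepend. Next row=LF[5]=0
  step 2: row=0, L[0]='u', prepend. Next row=LF[0]=6
  step 3: row=6, L[6]='e', prepend. Next row=LF[6]=3
  step 4: row=3, L[3]='e', prepend. Next row=LF[3]=2
  step 5: row=2, L[2]='a', prepend. Next row=LF[2]=1
  step 6: row=1, L[1]='i', prepend. Next row=LF[1]=4
  step 7: row=4, L[4]='o', prepend. Next row=LF[4]=5
Reversed output: oiaeeu$

Answer: oiaeeu$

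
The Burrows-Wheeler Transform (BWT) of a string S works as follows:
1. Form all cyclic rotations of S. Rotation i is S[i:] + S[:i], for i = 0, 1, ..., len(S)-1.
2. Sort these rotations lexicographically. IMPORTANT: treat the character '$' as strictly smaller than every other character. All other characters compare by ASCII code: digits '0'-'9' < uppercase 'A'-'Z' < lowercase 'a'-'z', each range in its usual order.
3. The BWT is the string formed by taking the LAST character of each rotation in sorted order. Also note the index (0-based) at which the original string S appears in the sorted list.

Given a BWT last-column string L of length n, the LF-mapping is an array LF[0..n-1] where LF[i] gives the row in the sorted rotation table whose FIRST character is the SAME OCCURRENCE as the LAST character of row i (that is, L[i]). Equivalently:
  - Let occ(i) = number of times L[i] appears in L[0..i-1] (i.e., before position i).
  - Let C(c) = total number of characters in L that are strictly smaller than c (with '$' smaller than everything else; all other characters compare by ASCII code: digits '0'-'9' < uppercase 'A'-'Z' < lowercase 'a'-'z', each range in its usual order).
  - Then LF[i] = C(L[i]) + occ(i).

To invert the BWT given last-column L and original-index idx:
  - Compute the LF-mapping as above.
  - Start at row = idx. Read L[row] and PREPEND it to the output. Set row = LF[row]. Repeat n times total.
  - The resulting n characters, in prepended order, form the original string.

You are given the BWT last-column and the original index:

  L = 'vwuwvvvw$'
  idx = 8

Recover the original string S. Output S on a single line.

LF mapping: 2 6 1 7 3 4 5 8 0
Walk LF starting at row 8, prepending L[row]:
  step 1: row=8, L[8]='$', prepend. Next row=LF[8]=0
  step 2: row=0, L[0]='v', prepend. Next row=LF[0]=2
  step 3: row=2, L[2]='u', prepend. Next row=LF[2]=1
  step 4: row=1, L[1]='w', prepend. Next row=LF[1]=6
  step 5: row=6, L[6]='v', prepend. Next row=LF[6]=5
  step 6: row=5, L[5]='v', prepend. Next row=LF[5]=4
  step 7: row=4, L[4]='v', prepend. Next row=LF[4]=3
  step 8: row=3, L[3]='w', prepend. Next row=LF[3]=7
  step 9: row=7, L[7]='w', prepend. Next row=LF[7]=8
Reversed output: wwvvvwuv$

Answer: wwvvvwuv$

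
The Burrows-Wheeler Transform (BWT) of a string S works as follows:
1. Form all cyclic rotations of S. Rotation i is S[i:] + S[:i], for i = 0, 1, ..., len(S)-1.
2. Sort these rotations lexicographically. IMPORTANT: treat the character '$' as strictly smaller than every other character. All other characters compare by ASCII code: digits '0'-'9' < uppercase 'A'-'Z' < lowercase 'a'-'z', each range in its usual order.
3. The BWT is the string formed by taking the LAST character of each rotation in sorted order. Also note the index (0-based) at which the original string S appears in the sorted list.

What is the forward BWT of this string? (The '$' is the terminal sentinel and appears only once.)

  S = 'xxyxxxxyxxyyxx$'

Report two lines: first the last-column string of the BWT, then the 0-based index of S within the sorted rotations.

Answer: xxyyx$xyxxxyxxx
5

Derivation:
All 15 rotations (rotation i = S[i:]+S[:i]):
  rot[0] = xxyxxxxyxxyyxx$
  rot[1] = xyxxxxyxxyyxx$x
  rot[2] = yxxxxyxxyyxx$xx
  rot[3] = xxxxyxxyyxx$xxy
  rot[4] = xxxyxxyyxx$xxyx
  rot[5] = xxyxxyyxx$xxyxx
  rot[6] = xyxxyyxx$xxyxxx
  rot[7] = yxxyyxx$xxyxxxx
  rot[8] = xxyyxx$xxyxxxxy
  rot[9] = xyyxx$xxyxxxxyx
  rot[10] = yyxx$xxyxxxxyxx
  rot[11] = yxx$xxyxxxxyxxy
  rot[12] = xx$xxyxxxxyxxyy
  rot[13] = x$xxyxxxxyxxyyx
  rot[14] = $xxyxxxxyxxyyxx
Sorted (with $ < everything):
  sorted[0] = $xxyxxxxyxxyyxx  (last char: 'x')
  sorted[1] = x$xxyxxxxyxxyyx  (last char: 'x')
  sorted[2] = xx$xxyxxxxyxxyy  (last char: 'y')
  sorted[3] = xxxxyxxyyxx$xxy  (last char: 'y')
  sorted[4] = xxxyxxyyxx$xxyx  (last char: 'x')
  sorted[5] = xxyxxxxyxxyyxx$  (last char: '$')
  sorted[6] = xxyxxyyxx$xxyxx  (last char: 'x')
  sorted[7] = xxyyxx$xxyxxxxy  (last char: 'y')
  sorted[8] = xyxxxxyxxyyxx$x  (last char: 'x')
  sorted[9] = xyxxyyxx$xxyxxx  (last char: 'x')
  sorted[10] = xyyxx$xxyxxxxyx  (last char: 'x')
  sorted[11] = yxx$xxyxxxxyxxy  (last char: 'y')
  sorted[12] = yxxxxyxxyyxx$xx  (last char: 'x')
  sorted[13] = yxxyyxx$xxyxxxx  (last char: 'x')
  sorted[14] = yyxx$xxyxxxxyxx  (last char: 'x')
Last column: xxyyx$xyxxxyxxx
Original string S is at sorted index 5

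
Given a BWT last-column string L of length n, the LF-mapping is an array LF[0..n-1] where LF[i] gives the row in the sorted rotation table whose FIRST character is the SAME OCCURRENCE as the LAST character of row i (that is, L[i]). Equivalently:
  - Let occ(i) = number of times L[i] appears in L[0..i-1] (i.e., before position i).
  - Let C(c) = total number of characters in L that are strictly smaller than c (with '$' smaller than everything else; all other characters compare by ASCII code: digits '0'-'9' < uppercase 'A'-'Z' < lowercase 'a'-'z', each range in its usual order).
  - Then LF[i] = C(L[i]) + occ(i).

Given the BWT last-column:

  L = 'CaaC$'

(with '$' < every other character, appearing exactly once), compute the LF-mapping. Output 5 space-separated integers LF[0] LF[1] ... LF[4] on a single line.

Char counts: '$':1, 'C':2, 'a':2
C (first-col start): C('$')=0, C('C')=1, C('a')=3
L[0]='C': occ=0, LF[0]=C('C')+0=1+0=1
L[1]='a': occ=0, LF[1]=C('a')+0=3+0=3
L[2]='a': occ=1, LF[2]=C('a')+1=3+1=4
L[3]='C': occ=1, LF[3]=C('C')+1=1+1=2
L[4]='$': occ=0, LF[4]=C('$')+0=0+0=0

Answer: 1 3 4 2 0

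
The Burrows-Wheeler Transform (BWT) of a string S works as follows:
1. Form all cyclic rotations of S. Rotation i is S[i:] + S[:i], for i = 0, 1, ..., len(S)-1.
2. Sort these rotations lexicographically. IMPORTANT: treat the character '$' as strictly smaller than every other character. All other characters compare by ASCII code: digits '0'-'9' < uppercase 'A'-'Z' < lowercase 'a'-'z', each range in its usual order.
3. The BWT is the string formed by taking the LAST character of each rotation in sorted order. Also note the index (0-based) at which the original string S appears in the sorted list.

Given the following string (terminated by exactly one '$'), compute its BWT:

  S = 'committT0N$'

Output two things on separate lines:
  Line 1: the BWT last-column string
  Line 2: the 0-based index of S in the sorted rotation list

Answer: NT0t$mmocti
4

Derivation:
All 11 rotations (rotation i = S[i:]+S[:i]):
  rot[0] = committT0N$
  rot[1] = ommittT0N$c
  rot[2] = mmittT0N$co
  rot[3] = mittT0N$com
  rot[4] = ittT0N$comm
  rot[5] = ttT0N$commi
  rot[6] = tT0N$commit
  rot[7] = T0N$committ
  rot[8] = 0N$committT
  rot[9] = N$committT0
  rot[10] = $committT0N
Sorted (with $ < everything):
  sorted[0] = $committT0N  (last char: 'N')
  sorted[1] = 0N$committT  (last char: 'T')
  sorted[2] = N$committT0  (last char: '0')
  sorted[3] = T0N$committ  (last char: 't')
  sorted[4] = committT0N$  (last char: '$')
  sorted[5] = ittT0N$comm  (last char: 'm')
  sorted[6] = mittT0N$com  (last char: 'm')
  sorted[7] = mmittT0N$co  (last char: 'o')
  sorted[8] = ommittT0N$c  (last char: 'c')
  sorted[9] = tT0N$commit  (last char: 't')
  sorted[10] = ttT0N$commi  (last char: 'i')
Last column: NT0t$mmocti
Original string S is at sorted index 4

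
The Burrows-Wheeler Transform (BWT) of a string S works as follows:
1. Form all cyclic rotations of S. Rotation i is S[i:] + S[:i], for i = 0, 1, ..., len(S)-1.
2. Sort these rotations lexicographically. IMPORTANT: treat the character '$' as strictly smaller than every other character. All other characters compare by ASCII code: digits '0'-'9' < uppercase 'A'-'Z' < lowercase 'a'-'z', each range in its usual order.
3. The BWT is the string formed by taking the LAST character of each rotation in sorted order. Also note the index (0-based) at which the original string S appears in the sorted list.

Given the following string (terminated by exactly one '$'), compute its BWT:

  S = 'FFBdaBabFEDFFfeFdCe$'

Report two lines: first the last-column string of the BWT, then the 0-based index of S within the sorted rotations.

All 20 rotations (rotation i = S[i:]+S[:i]):
  rot[0] = FFBdaBabFEDFFfeFdCe$
  rot[1] = FBdaBabFEDFFfeFdCe$F
  rot[2] = BdaBabFEDFFfeFdCe$FF
  rot[3] = daBabFEDFFfeFdCe$FFB
  rot[4] = aBabFEDFFfeFdCe$FFBd
  rot[5] = BabFEDFFfeFdCe$FFBda
  rot[6] = abFEDFFfeFdCe$FFBdaB
  rot[7] = bFEDFFfeFdCe$FFBdaBa
  rot[8] = FEDFFfeFdCe$FFBdaBab
  rot[9] = EDFFfeFdCe$FFBdaBabF
  rot[10] = DFFfeFdCe$FFBdaBabFE
  rot[11] = FFfeFdCe$FFBdaBabFED
  rot[12] = FfeFdCe$FFBdaBabFEDF
  rot[13] = feFdCe$FFBdaBabFEDFF
  rot[14] = eFdCe$FFBdaBabFEDFFf
  rot[15] = FdCe$FFBdaBabFEDFFfe
  rot[16] = dCe$FFBdaBabFEDFFfeF
  rot[17] = Ce$FFBdaBabFEDFFfeFd
  rot[18] = e$FFBdaBabFEDFFfeFdC
  rot[19] = $FFBdaBabFEDFFfeFdCe
Sorted (with $ < everything):
  sorted[0] = $FFBdaBabFEDFFfeFdCe  (last char: 'e')
  sorted[1] = BabFEDFFfeFdCe$FFBda  (last char: 'a')
  sorted[2] = BdaBabFEDFFfeFdCe$FF  (last char: 'F')
  sorted[3] = Ce$FFBdaBabFEDFFfeFd  (last char: 'd')
  sorted[4] = DFFfeFdCe$FFBdaBabFE  (last char: 'E')
  sorted[5] = EDFFfeFdCe$FFBdaBabF  (last char: 'F')
  sorted[6] = FBdaBabFEDFFfeFdCe$F  (last char: 'F')
  sorted[7] = FEDFFfeFdCe$FFBdaBab  (last char: 'b')
  sorted[8] = FFBdaBabFEDFFfeFdCe$  (last char: '$')
  sorted[9] = FFfeFdCe$FFBdaBabFED  (last char: 'D')
  sorted[10] = FdCe$FFBdaBabFEDFFfe  (last char: 'e')
  sorted[11] = FfeFdCe$FFBdaBabFEDF  (last char: 'F')
  sorted[12] = aBabFEDFFfeFdCe$FFBd  (last char: 'd')
  sorted[13] = abFEDFFfeFdCe$FFBdaB  (last char: 'B')
  sorted[14] = bFEDFFfeFdCe$FFBdaBa  (last char: 'a')
  sorted[15] = dCe$FFBdaBabFEDFFfeF  (last char: 'F')
  sorted[16] = daBabFEDFFfeFdCe$FFB  (last char: 'B')
  sorted[17] = e$FFBdaBabFEDFFfeFdC  (last char: 'C')
  sorted[18] = eFdCe$FFBdaBabFEDFFf  (last char: 'f')
  sorted[19] = feFdCe$FFBdaBabFEDFF  (last char: 'F')
Last column: eaFdEFFb$DeFdBaFBCfF
Original string S is at sorted index 8

Answer: eaFdEFFb$DeFdBaFBCfF
8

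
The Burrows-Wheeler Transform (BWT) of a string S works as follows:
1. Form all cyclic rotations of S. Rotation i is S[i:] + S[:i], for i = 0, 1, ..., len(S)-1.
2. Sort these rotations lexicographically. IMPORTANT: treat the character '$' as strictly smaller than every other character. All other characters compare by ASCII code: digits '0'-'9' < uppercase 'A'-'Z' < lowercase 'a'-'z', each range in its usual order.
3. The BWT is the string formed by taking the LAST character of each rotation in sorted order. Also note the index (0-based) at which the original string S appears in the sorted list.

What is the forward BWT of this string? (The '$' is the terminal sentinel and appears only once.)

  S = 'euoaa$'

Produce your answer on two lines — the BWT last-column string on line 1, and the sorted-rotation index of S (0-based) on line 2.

Answer: aao$ue
3

Derivation:
All 6 rotations (rotation i = S[i:]+S[:i]):
  rot[0] = euoaa$
  rot[1] = uoaa$e
  rot[2] = oaa$eu
  rot[3] = aa$euo
  rot[4] = a$euoa
  rot[5] = $euoaa
Sorted (with $ < everything):
  sorted[0] = $euoaa  (last char: 'a')
  sorted[1] = a$euoa  (last char: 'a')
  sorted[2] = aa$euo  (last char: 'o')
  sorted[3] = euoaa$  (last char: '$')
  sorted[4] = oaa$eu  (last char: 'u')
  sorted[5] = uoaa$e  (last char: 'e')
Last column: aao$ue
Original string S is at sorted index 3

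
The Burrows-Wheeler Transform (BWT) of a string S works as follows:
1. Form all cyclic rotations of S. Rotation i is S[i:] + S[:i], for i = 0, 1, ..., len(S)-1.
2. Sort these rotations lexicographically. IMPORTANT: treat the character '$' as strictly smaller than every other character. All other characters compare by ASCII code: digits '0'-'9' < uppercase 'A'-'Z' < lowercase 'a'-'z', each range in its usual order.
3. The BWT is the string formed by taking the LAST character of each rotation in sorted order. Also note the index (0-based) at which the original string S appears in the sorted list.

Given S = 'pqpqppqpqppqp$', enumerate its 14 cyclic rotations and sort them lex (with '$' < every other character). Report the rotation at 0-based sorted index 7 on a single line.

All 14 rotations (rotation i = S[i:]+S[:i]):
  rot[0] = pqpqppqpqppqp$
  rot[1] = qpqppqpqppqp$p
  rot[2] = pqppqpqppqp$pq
  rot[3] = qppqpqppqp$pqp
  rot[4] = ppqpqppqp$pqpq
  rot[5] = pqpqppqp$pqpqp
  rot[6] = qpqppqp$pqpqpp
  rot[7] = pqppqp$pqpqppq
  rot[8] = qppqp$pqpqppqp
  rot[9] = ppqp$pqpqppqpq
  rot[10] = pqp$pqpqppqpqp
  rot[11] = qp$pqpqppqpqpp
  rot[12] = p$pqpqppqpqppq
  rot[13] = $pqpqppqpqppqp
Sorted (with $ < everything):
  sorted[0] = $pqpqppqpqppqp
  sorted[1] = p$pqpqppqpqppq
  sorted[2] = ppqp$pqpqppqpq
  sorted[3] = ppqpqppqp$pqpq
  sorted[4] = pqp$pqpqppqpqp
  sorted[5] = pqppqp$pqpqppq
  sorted[6] = pqppqpqppqp$pq
  sorted[7] = pqpqppqp$pqpqp
  sorted[8] = pqpqppqpqppqp$
  sorted[9] = qp$pqpqppqpqpp
  sorted[10] = qppqp$pqpqppqp
  sorted[11] = qppqpqppqp$pqp
  sorted[12] = qpqppqp$pqpqpp
  sorted[13] = qpqppqpqppqp$p
sorted[7] = pqpqppqp$pqpqp

Answer: pqpqppqp$pqpqp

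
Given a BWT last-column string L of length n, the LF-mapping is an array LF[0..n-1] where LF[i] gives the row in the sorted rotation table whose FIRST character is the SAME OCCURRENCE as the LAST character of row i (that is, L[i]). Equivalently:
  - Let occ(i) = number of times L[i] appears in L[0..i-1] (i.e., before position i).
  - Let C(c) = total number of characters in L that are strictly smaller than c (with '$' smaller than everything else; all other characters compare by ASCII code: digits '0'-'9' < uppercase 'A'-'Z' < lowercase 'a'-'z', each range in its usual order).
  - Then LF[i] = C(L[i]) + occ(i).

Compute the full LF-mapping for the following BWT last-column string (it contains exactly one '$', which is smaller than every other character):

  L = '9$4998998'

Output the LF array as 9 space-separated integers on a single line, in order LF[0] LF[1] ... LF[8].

Char counts: '$':1, '4':1, '8':2, '9':5
C (first-col start): C('$')=0, C('4')=1, C('8')=2, C('9')=4
L[0]='9': occ=0, LF[0]=C('9')+0=4+0=4
L[1]='$': occ=0, LF[1]=C('$')+0=0+0=0
L[2]='4': occ=0, LF[2]=C('4')+0=1+0=1
L[3]='9': occ=1, LF[3]=C('9')+1=4+1=5
L[4]='9': occ=2, LF[4]=C('9')+2=4+2=6
L[5]='8': occ=0, LF[5]=C('8')+0=2+0=2
L[6]='9': occ=3, LF[6]=C('9')+3=4+3=7
L[7]='9': occ=4, LF[7]=C('9')+4=4+4=8
L[8]='8': occ=1, LF[8]=C('8')+1=2+1=3

Answer: 4 0 1 5 6 2 7 8 3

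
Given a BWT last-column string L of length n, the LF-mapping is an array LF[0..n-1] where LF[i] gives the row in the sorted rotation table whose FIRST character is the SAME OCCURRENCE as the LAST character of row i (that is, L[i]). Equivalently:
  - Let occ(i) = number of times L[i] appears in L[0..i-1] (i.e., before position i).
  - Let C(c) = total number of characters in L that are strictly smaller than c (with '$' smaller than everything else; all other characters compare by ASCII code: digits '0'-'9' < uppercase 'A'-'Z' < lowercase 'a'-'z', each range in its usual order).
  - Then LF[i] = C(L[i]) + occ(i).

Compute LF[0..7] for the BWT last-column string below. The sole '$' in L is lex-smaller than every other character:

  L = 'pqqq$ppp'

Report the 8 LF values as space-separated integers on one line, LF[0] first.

Answer: 1 5 6 7 0 2 3 4

Derivation:
Char counts: '$':1, 'p':4, 'q':3
C (first-col start): C('$')=0, C('p')=1, C('q')=5
L[0]='p': occ=0, LF[0]=C('p')+0=1+0=1
L[1]='q': occ=0, LF[1]=C('q')+0=5+0=5
L[2]='q': occ=1, LF[2]=C('q')+1=5+1=6
L[3]='q': occ=2, LF[3]=C('q')+2=5+2=7
L[4]='$': occ=0, LF[4]=C('$')+0=0+0=0
L[5]='p': occ=1, LF[5]=C('p')+1=1+1=2
L[6]='p': occ=2, LF[6]=C('p')+2=1+2=3
L[7]='p': occ=3, LF[7]=C('p')+3=1+3=4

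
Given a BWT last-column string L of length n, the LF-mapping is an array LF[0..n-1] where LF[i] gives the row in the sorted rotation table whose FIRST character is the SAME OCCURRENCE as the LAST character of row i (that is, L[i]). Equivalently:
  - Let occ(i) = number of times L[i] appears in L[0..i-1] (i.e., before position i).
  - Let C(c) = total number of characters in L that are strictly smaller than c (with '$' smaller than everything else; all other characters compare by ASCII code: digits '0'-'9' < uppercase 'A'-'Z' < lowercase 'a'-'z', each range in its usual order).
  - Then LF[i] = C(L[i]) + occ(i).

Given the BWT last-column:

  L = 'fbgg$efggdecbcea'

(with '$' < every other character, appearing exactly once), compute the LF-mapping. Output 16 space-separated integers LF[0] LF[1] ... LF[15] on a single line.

Answer: 10 2 12 13 0 7 11 14 15 6 8 4 3 5 9 1

Derivation:
Char counts: '$':1, 'a':1, 'b':2, 'c':2, 'd':1, 'e':3, 'f':2, 'g':4
C (first-col start): C('$')=0, C('a')=1, C('b')=2, C('c')=4, C('d')=6, C('e')=7, C('f')=10, C('g')=12
L[0]='f': occ=0, LF[0]=C('f')+0=10+0=10
L[1]='b': occ=0, LF[1]=C('b')+0=2+0=2
L[2]='g': occ=0, LF[2]=C('g')+0=12+0=12
L[3]='g': occ=1, LF[3]=C('g')+1=12+1=13
L[4]='$': occ=0, LF[4]=C('$')+0=0+0=0
L[5]='e': occ=0, LF[5]=C('e')+0=7+0=7
L[6]='f': occ=1, LF[6]=C('f')+1=10+1=11
L[7]='g': occ=2, LF[7]=C('g')+2=12+2=14
L[8]='g': occ=3, LF[8]=C('g')+3=12+3=15
L[9]='d': occ=0, LF[9]=C('d')+0=6+0=6
L[10]='e': occ=1, LF[10]=C('e')+1=7+1=8
L[11]='c': occ=0, LF[11]=C('c')+0=4+0=4
L[12]='b': occ=1, LF[12]=C('b')+1=2+1=3
L[13]='c': occ=1, LF[13]=C('c')+1=4+1=5
L[14]='e': occ=2, LF[14]=C('e')+2=7+2=9
L[15]='a': occ=0, LF[15]=C('a')+0=1+0=1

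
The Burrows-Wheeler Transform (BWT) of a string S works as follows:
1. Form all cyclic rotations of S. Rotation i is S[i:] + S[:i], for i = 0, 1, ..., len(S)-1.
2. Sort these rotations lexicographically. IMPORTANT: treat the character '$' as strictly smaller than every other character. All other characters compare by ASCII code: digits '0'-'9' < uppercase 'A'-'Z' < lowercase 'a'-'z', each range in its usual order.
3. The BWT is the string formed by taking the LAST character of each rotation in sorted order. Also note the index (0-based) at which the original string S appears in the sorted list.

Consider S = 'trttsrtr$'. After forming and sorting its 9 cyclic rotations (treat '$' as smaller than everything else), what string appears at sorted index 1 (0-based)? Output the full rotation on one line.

Answer: r$trttsrt

Derivation:
All 9 rotations (rotation i = S[i:]+S[:i]):
  rot[0] = trttsrtr$
  rot[1] = rttsrtr$t
  rot[2] = ttsrtr$tr
  rot[3] = tsrtr$trt
  rot[4] = srtr$trtt
  rot[5] = rtr$trtts
  rot[6] = tr$trttsr
  rot[7] = r$trttsrt
  rot[8] = $trttsrtr
Sorted (with $ < everything):
  sorted[0] = $trttsrtr
  sorted[1] = r$trttsrt
  sorted[2] = rtr$trtts
  sorted[3] = rttsrtr$t
  sorted[4] = srtr$trtt
  sorted[5] = tr$trttsr
  sorted[6] = trttsrtr$
  sorted[7] = tsrtr$trt
  sorted[8] = ttsrtr$tr
sorted[1] = r$trttsrt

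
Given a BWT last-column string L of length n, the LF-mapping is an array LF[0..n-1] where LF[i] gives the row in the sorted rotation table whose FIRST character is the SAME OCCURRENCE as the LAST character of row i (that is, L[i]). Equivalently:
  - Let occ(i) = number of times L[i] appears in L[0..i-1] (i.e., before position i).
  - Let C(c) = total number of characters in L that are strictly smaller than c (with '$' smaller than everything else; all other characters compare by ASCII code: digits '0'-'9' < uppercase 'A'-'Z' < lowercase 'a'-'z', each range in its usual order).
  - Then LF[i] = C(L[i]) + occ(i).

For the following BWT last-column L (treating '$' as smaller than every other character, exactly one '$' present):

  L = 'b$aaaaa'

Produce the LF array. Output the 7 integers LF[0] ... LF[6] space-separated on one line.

Char counts: '$':1, 'a':5, 'b':1
C (first-col start): C('$')=0, C('a')=1, C('b')=6
L[0]='b': occ=0, LF[0]=C('b')+0=6+0=6
L[1]='$': occ=0, LF[1]=C('$')+0=0+0=0
L[2]='a': occ=0, LF[2]=C('a')+0=1+0=1
L[3]='a': occ=1, LF[3]=C('a')+1=1+1=2
L[4]='a': occ=2, LF[4]=C('a')+2=1+2=3
L[5]='a': occ=3, LF[5]=C('a')+3=1+3=4
L[6]='a': occ=4, LF[6]=C('a')+4=1+4=5

Answer: 6 0 1 2 3 4 5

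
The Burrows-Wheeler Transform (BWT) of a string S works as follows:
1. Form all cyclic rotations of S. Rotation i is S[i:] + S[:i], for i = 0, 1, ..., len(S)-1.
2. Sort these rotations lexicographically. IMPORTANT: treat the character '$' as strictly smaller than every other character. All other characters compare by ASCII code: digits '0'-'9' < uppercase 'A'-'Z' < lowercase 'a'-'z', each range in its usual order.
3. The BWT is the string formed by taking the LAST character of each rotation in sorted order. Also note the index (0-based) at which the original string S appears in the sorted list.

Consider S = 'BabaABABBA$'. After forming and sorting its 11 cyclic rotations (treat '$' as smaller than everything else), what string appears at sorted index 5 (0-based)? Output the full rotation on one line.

All 11 rotations (rotation i = S[i:]+S[:i]):
  rot[0] = BabaABABBA$
  rot[1] = abaABABBA$B
  rot[2] = baABABBA$Ba
  rot[3] = aABABBA$Bab
  rot[4] = ABABBA$Baba
  rot[5] = BABBA$BabaA
  rot[6] = ABBA$BabaAB
  rot[7] = BBA$BabaABA
  rot[8] = BA$BabaABAB
  rot[9] = A$BabaABABB
  rot[10] = $BabaABABBA
Sorted (with $ < everything):
  sorted[0] = $BabaABABBA
  sorted[1] = A$BabaABABB
  sorted[2] = ABABBA$Baba
  sorted[3] = ABBA$BabaAB
  sorted[4] = BA$BabaABAB
  sorted[5] = BABBA$BabaA
  sorted[6] = BBA$BabaABA
  sorted[7] = BabaABABBA$
  sorted[8] = aABABBA$Bab
  sorted[9] = abaABABBA$B
  sorted[10] = baABABBA$Ba
sorted[5] = BABBA$BabaA

Answer: BABBA$BabaA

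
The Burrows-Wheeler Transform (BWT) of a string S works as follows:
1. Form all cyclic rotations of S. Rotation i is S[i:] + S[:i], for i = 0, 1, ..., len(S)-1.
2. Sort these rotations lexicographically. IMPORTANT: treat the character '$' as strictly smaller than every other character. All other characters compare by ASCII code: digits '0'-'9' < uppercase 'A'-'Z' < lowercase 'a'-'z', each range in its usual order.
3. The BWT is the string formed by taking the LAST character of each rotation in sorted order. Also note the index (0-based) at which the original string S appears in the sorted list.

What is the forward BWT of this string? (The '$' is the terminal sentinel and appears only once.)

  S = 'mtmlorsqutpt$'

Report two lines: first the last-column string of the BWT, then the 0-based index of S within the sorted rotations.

Answer: tmt$ltsorpmuq
3

Derivation:
All 13 rotations (rotation i = S[i:]+S[:i]):
  rot[0] = mtmlorsqutpt$
  rot[1] = tmlorsqutpt$m
  rot[2] = mlorsqutpt$mt
  rot[3] = lorsqutpt$mtm
  rot[4] = orsqutpt$mtml
  rot[5] = rsqutpt$mtmlo
  rot[6] = squtpt$mtmlor
  rot[7] = qutpt$mtmlors
  rot[8] = utpt$mtmlorsq
  rot[9] = tpt$mtmlorsqu
  rot[10] = pt$mtmlorsqut
  rot[11] = t$mtmlorsqutp
  rot[12] = $mtmlorsqutpt
Sorted (with $ < everything):
  sorted[0] = $mtmlorsqutpt  (last char: 't')
  sorted[1] = lorsqutpt$mtm  (last char: 'm')
  sorted[2] = mlorsqutpt$mt  (last char: 't')
  sorted[3] = mtmlorsqutpt$  (last char: '$')
  sorted[4] = orsqutpt$mtml  (last char: 'l')
  sorted[5] = pt$mtmlorsqut  (last char: 't')
  sorted[6] = qutpt$mtmlors  (last char: 's')
  sorted[7] = rsqutpt$mtmlo  (last char: 'o')
  sorted[8] = squtpt$mtmlor  (last char: 'r')
  sorted[9] = t$mtmlorsqutp  (last char: 'p')
  sorted[10] = tmlorsqutpt$m  (last char: 'm')
  sorted[11] = tpt$mtmlorsqu  (last char: 'u')
  sorted[12] = utpt$mtmlorsq  (last char: 'q')
Last column: tmt$ltsorpmuq
Original string S is at sorted index 3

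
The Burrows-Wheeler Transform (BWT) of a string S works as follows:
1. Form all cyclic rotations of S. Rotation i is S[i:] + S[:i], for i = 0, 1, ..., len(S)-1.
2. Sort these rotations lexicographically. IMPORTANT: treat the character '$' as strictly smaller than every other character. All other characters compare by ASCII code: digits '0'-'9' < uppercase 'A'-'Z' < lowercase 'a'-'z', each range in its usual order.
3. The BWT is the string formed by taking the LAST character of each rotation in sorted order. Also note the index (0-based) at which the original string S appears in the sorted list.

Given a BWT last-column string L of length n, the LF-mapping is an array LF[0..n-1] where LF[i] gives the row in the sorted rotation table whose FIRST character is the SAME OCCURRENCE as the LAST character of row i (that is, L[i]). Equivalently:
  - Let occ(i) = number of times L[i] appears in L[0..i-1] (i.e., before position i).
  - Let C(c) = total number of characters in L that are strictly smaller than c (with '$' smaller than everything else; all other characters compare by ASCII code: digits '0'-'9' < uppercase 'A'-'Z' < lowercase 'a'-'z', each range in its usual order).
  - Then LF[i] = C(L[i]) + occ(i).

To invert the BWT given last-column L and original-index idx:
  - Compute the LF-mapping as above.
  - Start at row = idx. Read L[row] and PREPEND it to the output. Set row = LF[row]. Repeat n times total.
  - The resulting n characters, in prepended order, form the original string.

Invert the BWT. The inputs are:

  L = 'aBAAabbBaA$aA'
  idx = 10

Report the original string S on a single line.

Answer: abBAAAaaAbBa$

Derivation:
LF mapping: 7 5 1 2 8 11 12 6 9 3 0 10 4
Walk LF starting at row 10, prepending L[row]:
  step 1: row=10, L[10]='$', prepend. Next row=LF[10]=0
  step 2: row=0, L[0]='a', prepend. Next row=LF[0]=7
  step 3: row=7, L[7]='B', prepend. Next row=LF[7]=6
  step 4: row=6, L[6]='b', prepend. Next row=LF[6]=12
  step 5: row=12, L[12]='A', prepend. Next row=LF[12]=4
  step 6: row=4, L[4]='a', prepend. Next row=LF[4]=8
  step 7: row=8, L[8]='a', prepend. Next row=LF[8]=9
  step 8: row=9, L[9]='A', prepend. Next row=LF[9]=3
  step 9: row=3, L[3]='A', prepend. Next row=LF[3]=2
  step 10: row=2, L[2]='A', prepend. Next row=LF[2]=1
  step 11: row=1, L[1]='B', prepend. Next row=LF[1]=5
  step 12: row=5, L[5]='b', prepend. Next row=LF[5]=11
  step 13: row=11, L[11]='a', prepend. Next row=LF[11]=10
Reversed output: abBAAAaaAbBa$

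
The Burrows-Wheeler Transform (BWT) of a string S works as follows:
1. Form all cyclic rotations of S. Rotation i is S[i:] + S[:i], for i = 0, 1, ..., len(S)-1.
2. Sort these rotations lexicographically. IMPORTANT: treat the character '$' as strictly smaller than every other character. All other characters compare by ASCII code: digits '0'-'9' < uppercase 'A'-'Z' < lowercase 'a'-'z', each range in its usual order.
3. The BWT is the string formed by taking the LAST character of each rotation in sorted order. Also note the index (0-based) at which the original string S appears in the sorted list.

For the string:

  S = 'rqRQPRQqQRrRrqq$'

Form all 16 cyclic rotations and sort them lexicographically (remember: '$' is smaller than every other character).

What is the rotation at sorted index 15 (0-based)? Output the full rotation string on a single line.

Answer: rqq$rqRQPRQqQRrR

Derivation:
All 16 rotations (rotation i = S[i:]+S[:i]):
  rot[0] = rqRQPRQqQRrRrqq$
  rot[1] = qRQPRQqQRrRrqq$r
  rot[2] = RQPRQqQRrRrqq$rq
  rot[3] = QPRQqQRrRrqq$rqR
  rot[4] = PRQqQRrRrqq$rqRQ
  rot[5] = RQqQRrRrqq$rqRQP
  rot[6] = QqQRrRrqq$rqRQPR
  rot[7] = qQRrRrqq$rqRQPRQ
  rot[8] = QRrRrqq$rqRQPRQq
  rot[9] = RrRrqq$rqRQPRQqQ
  rot[10] = rRrqq$rqRQPRQqQR
  rot[11] = Rrqq$rqRQPRQqQRr
  rot[12] = rqq$rqRQPRQqQRrR
  rot[13] = qq$rqRQPRQqQRrRr
  rot[14] = q$rqRQPRQqQRrRrq
  rot[15] = $rqRQPRQqQRrRrqq
Sorted (with $ < everything):
  sorted[0] = $rqRQPRQqQRrRrqq
  sorted[1] = PRQqQRrRrqq$rqRQ
  sorted[2] = QPRQqQRrRrqq$rqR
  sorted[3] = QRrRrqq$rqRQPRQq
  sorted[4] = QqQRrRrqq$rqRQPR
  sorted[5] = RQPRQqQRrRrqq$rq
  sorted[6] = RQqQRrRrqq$rqRQP
  sorted[7] = RrRrqq$rqRQPRQqQ
  sorted[8] = Rrqq$rqRQPRQqQRr
  sorted[9] = q$rqRQPRQqQRrRrq
  sorted[10] = qQRrRrqq$rqRQPRQ
  sorted[11] = qRQPRQqQRrRrqq$r
  sorted[12] = qq$rqRQPRQqQRrRr
  sorted[13] = rRrqq$rqRQPRQqQR
  sorted[14] = rqRQPRQqQRrRrqq$
  sorted[15] = rqq$rqRQPRQqQRrR
sorted[15] = rqq$rqRQPRQqQRrR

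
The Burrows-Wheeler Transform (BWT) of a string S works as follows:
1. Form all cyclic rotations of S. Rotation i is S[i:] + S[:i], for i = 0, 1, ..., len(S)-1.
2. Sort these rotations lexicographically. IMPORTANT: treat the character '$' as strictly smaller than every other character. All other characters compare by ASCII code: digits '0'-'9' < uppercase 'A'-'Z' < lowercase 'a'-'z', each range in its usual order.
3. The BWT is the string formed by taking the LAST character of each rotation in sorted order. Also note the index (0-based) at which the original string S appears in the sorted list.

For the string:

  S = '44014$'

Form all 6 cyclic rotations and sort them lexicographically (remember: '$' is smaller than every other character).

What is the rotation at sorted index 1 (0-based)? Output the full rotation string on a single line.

Answer: 014$44

Derivation:
All 6 rotations (rotation i = S[i:]+S[:i]):
  rot[0] = 44014$
  rot[1] = 4014$4
  rot[2] = 014$44
  rot[3] = 14$440
  rot[4] = 4$4401
  rot[5] = $44014
Sorted (with $ < everything):
  sorted[0] = $44014
  sorted[1] = 014$44
  sorted[2] = 14$440
  sorted[3] = 4$4401
  sorted[4] = 4014$4
  sorted[5] = 44014$
sorted[1] = 014$44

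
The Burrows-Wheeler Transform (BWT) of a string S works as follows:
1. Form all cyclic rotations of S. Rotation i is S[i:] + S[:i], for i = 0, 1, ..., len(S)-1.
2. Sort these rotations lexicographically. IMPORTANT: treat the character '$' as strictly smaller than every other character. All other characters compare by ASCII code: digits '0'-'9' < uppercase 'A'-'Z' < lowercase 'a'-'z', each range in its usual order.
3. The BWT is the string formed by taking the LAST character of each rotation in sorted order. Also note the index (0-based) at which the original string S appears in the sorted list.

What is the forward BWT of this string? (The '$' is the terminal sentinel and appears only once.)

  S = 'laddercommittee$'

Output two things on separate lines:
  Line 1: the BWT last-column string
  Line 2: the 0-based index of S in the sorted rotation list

All 16 rotations (rotation i = S[i:]+S[:i]):
  rot[0] = laddercommittee$
  rot[1] = addercommittee$l
  rot[2] = ddercommittee$la
  rot[3] = dercommittee$lad
  rot[4] = ercommittee$ladd
  rot[5] = rcommittee$ladde
  rot[6] = committee$ladder
  rot[7] = ommittee$ladderc
  rot[8] = mmittee$ladderco
  rot[9] = mittee$laddercom
  rot[10] = ittee$laddercomm
  rot[11] = ttee$laddercommi
  rot[12] = tee$laddercommit
  rot[13] = ee$laddercommitt
  rot[14] = e$laddercommitte
  rot[15] = $laddercommittee
Sorted (with $ < everything):
  sorted[0] = $laddercommittee  (last char: 'e')
  sorted[1] = addercommittee$l  (last char: 'l')
  sorted[2] = committee$ladder  (last char: 'r')
  sorted[3] = ddercommittee$la  (last char: 'a')
  sorted[4] = dercommittee$lad  (last char: 'd')
  sorted[5] = e$laddercommitte  (last char: 'e')
  sorted[6] = ee$laddercommitt  (last char: 't')
  sorted[7] = ercommittee$ladd  (last char: 'd')
  sorted[8] = ittee$laddercomm  (last char: 'm')
  sorted[9] = laddercommittee$  (last char: '$')
  sorted[10] = mittee$laddercom  (last char: 'm')
  sorted[11] = mmittee$ladderco  (last char: 'o')
  sorted[12] = ommittee$ladderc  (last char: 'c')
  sorted[13] = rcommittee$ladde  (last char: 'e')
  sorted[14] = tee$laddercommit  (last char: 't')
  sorted[15] = ttee$laddercommi  (last char: 'i')
Last column: elradetdm$moceti
Original string S is at sorted index 9

Answer: elradetdm$moceti
9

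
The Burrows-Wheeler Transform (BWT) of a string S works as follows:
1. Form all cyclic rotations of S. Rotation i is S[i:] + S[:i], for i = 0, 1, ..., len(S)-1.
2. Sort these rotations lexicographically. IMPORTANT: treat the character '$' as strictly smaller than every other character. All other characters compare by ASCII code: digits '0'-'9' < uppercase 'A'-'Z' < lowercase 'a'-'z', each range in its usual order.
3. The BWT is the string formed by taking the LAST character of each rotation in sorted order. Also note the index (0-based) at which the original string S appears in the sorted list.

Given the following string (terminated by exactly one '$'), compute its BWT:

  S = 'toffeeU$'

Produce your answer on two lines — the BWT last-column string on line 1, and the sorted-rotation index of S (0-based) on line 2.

All 8 rotations (rotation i = S[i:]+S[:i]):
  rot[0] = toffeeU$
  rot[1] = offeeU$t
  rot[2] = ffeeU$to
  rot[3] = feeU$tof
  rot[4] = eeU$toff
  rot[5] = eU$toffe
  rot[6] = U$toffee
  rot[7] = $toffeeU
Sorted (with $ < everything):
  sorted[0] = $toffeeU  (last char: 'U')
  sorted[1] = U$toffee  (last char: 'e')
  sorted[2] = eU$toffe  (last char: 'e')
  sorted[3] = eeU$toff  (last char: 'f')
  sorted[4] = feeU$tof  (last char: 'f')
  sorted[5] = ffeeU$to  (last char: 'o')
  sorted[6] = offeeU$t  (last char: 't')
  sorted[7] = toffeeU$  (last char: '$')
Last column: Ueeffot$
Original string S is at sorted index 7

Answer: Ueeffot$
7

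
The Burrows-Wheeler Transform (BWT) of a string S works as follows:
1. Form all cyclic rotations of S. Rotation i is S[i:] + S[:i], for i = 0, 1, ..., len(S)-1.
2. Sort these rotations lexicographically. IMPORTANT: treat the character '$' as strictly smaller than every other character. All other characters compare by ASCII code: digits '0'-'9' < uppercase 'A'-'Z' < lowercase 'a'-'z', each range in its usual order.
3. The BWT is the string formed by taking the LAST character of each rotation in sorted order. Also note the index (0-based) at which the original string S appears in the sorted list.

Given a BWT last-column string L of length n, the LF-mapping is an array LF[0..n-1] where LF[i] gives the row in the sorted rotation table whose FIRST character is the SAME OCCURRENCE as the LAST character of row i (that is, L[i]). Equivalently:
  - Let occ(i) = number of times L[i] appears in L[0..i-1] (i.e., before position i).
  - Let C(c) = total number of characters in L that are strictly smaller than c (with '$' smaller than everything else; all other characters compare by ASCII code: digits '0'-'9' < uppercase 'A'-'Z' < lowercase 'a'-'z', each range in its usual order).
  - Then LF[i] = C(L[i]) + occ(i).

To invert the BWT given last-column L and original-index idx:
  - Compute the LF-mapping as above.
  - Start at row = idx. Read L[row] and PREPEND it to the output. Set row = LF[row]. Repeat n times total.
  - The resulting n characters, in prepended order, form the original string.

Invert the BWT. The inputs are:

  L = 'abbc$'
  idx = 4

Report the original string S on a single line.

Answer: cbba$

Derivation:
LF mapping: 1 2 3 4 0
Walk LF starting at row 4, prepending L[row]:
  step 1: row=4, L[4]='$', prepend. Next row=LF[4]=0
  step 2: row=0, L[0]='a', prepend. Next row=LF[0]=1
  step 3: row=1, L[1]='b', prepend. Next row=LF[1]=2
  step 4: row=2, L[2]='b', prepend. Next row=LF[2]=3
  step 5: row=3, L[3]='c', prepend. Next row=LF[3]=4
Reversed output: cbba$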